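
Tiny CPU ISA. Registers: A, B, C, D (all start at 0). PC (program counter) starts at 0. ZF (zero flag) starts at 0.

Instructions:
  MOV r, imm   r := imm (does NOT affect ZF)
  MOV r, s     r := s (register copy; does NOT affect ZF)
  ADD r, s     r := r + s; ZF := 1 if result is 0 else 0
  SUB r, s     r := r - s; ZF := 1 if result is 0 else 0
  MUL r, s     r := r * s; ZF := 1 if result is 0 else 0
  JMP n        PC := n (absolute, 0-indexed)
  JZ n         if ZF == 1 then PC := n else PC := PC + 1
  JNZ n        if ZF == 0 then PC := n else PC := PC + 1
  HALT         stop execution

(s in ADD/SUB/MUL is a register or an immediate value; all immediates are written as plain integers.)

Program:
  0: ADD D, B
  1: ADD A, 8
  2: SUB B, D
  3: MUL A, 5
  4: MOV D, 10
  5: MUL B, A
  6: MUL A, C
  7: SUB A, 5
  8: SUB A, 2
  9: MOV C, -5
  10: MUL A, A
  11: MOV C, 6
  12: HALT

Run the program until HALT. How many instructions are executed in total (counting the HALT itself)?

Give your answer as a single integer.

Step 1: PC=0 exec 'ADD D, B'. After: A=0 B=0 C=0 D=0 ZF=1 PC=1
Step 2: PC=1 exec 'ADD A, 8'. After: A=8 B=0 C=0 D=0 ZF=0 PC=2
Step 3: PC=2 exec 'SUB B, D'. After: A=8 B=0 C=0 D=0 ZF=1 PC=3
Step 4: PC=3 exec 'MUL A, 5'. After: A=40 B=0 C=0 D=0 ZF=0 PC=4
Step 5: PC=4 exec 'MOV D, 10'. After: A=40 B=0 C=0 D=10 ZF=0 PC=5
Step 6: PC=5 exec 'MUL B, A'. After: A=40 B=0 C=0 D=10 ZF=1 PC=6
Step 7: PC=6 exec 'MUL A, C'. After: A=0 B=0 C=0 D=10 ZF=1 PC=7
Step 8: PC=7 exec 'SUB A, 5'. After: A=-5 B=0 C=0 D=10 ZF=0 PC=8
Step 9: PC=8 exec 'SUB A, 2'. After: A=-7 B=0 C=0 D=10 ZF=0 PC=9
Step 10: PC=9 exec 'MOV C, -5'. After: A=-7 B=0 C=-5 D=10 ZF=0 PC=10
Step 11: PC=10 exec 'MUL A, A'. After: A=49 B=0 C=-5 D=10 ZF=0 PC=11
Step 12: PC=11 exec 'MOV C, 6'. After: A=49 B=0 C=6 D=10 ZF=0 PC=12
Step 13: PC=12 exec 'HALT'. After: A=49 B=0 C=6 D=10 ZF=0 PC=12 HALTED
Total instructions executed: 13

Answer: 13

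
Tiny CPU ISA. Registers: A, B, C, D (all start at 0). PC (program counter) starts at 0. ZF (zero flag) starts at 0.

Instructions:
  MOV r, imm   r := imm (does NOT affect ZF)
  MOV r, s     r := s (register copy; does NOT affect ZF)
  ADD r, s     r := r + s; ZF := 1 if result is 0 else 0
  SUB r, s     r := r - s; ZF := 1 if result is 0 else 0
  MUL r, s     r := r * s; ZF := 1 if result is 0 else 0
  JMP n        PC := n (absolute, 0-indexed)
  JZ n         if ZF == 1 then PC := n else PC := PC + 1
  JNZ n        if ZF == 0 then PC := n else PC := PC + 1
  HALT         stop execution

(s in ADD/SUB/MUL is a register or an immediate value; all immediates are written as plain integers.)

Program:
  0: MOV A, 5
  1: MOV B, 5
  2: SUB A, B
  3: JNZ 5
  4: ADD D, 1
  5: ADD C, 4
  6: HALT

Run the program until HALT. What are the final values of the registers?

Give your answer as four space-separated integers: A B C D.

Step 1: PC=0 exec 'MOV A, 5'. After: A=5 B=0 C=0 D=0 ZF=0 PC=1
Step 2: PC=1 exec 'MOV B, 5'. After: A=5 B=5 C=0 D=0 ZF=0 PC=2
Step 3: PC=2 exec 'SUB A, B'. After: A=0 B=5 C=0 D=0 ZF=1 PC=3
Step 4: PC=3 exec 'JNZ 5'. After: A=0 B=5 C=0 D=0 ZF=1 PC=4
Step 5: PC=4 exec 'ADD D, 1'. After: A=0 B=5 C=0 D=1 ZF=0 PC=5
Step 6: PC=5 exec 'ADD C, 4'. After: A=0 B=5 C=4 D=1 ZF=0 PC=6
Step 7: PC=6 exec 'HALT'. After: A=0 B=5 C=4 D=1 ZF=0 PC=6 HALTED

Answer: 0 5 4 1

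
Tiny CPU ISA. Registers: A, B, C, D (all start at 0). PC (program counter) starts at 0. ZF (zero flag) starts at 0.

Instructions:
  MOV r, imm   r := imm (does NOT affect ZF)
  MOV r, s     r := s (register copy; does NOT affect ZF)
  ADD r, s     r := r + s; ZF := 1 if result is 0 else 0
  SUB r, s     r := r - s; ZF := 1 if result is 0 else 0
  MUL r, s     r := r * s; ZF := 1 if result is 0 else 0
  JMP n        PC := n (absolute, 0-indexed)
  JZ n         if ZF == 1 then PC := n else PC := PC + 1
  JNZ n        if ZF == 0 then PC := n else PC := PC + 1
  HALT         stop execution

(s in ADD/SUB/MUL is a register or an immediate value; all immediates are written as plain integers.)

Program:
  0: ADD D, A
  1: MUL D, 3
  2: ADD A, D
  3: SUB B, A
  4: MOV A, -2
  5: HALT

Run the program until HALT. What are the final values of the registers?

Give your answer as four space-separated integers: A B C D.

Answer: -2 0 0 0

Derivation:
Step 1: PC=0 exec 'ADD D, A'. After: A=0 B=0 C=0 D=0 ZF=1 PC=1
Step 2: PC=1 exec 'MUL D, 3'. After: A=0 B=0 C=0 D=0 ZF=1 PC=2
Step 3: PC=2 exec 'ADD A, D'. After: A=0 B=0 C=0 D=0 ZF=1 PC=3
Step 4: PC=3 exec 'SUB B, A'. After: A=0 B=0 C=0 D=0 ZF=1 PC=4
Step 5: PC=4 exec 'MOV A, -2'. After: A=-2 B=0 C=0 D=0 ZF=1 PC=5
Step 6: PC=5 exec 'HALT'. After: A=-2 B=0 C=0 D=0 ZF=1 PC=5 HALTED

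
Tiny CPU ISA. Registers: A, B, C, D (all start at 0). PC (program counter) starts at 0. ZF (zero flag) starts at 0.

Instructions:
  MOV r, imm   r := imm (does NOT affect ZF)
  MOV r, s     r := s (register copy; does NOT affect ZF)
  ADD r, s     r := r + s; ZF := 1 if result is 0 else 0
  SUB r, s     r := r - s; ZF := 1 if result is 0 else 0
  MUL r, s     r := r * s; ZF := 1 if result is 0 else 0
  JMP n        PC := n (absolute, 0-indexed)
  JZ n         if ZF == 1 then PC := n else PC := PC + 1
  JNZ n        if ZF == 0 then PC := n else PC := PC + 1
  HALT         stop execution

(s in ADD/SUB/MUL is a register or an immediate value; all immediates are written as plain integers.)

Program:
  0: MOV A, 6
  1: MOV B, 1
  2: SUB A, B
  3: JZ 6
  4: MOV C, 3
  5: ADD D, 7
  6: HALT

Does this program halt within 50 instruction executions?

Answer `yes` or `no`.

Answer: yes

Derivation:
Step 1: PC=0 exec 'MOV A, 6'. After: A=6 B=0 C=0 D=0 ZF=0 PC=1
Step 2: PC=1 exec 'MOV B, 1'. After: A=6 B=1 C=0 D=0 ZF=0 PC=2
Step 3: PC=2 exec 'SUB A, B'. After: A=5 B=1 C=0 D=0 ZF=0 PC=3
Step 4: PC=3 exec 'JZ 6'. After: A=5 B=1 C=0 D=0 ZF=0 PC=4
Step 5: PC=4 exec 'MOV C, 3'. After: A=5 B=1 C=3 D=0 ZF=0 PC=5
Step 6: PC=5 exec 'ADD D, 7'. After: A=5 B=1 C=3 D=7 ZF=0 PC=6
Step 7: PC=6 exec 'HALT'. After: A=5 B=1 C=3 D=7 ZF=0 PC=6 HALTED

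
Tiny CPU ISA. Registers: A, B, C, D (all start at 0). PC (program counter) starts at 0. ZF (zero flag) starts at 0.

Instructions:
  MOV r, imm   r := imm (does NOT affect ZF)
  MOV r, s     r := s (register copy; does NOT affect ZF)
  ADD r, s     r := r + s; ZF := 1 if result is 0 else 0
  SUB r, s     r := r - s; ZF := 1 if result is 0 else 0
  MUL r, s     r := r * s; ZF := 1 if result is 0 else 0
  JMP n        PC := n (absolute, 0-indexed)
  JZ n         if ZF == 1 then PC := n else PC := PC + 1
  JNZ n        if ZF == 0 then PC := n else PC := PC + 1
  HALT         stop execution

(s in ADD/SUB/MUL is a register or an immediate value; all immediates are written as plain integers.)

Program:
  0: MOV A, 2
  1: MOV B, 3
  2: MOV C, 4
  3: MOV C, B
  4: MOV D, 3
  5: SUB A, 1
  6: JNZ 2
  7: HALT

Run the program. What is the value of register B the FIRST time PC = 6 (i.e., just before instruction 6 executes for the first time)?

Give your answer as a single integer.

Step 1: PC=0 exec 'MOV A, 2'. After: A=2 B=0 C=0 D=0 ZF=0 PC=1
Step 2: PC=1 exec 'MOV B, 3'. After: A=2 B=3 C=0 D=0 ZF=0 PC=2
Step 3: PC=2 exec 'MOV C, 4'. After: A=2 B=3 C=4 D=0 ZF=0 PC=3
Step 4: PC=3 exec 'MOV C, B'. After: A=2 B=3 C=3 D=0 ZF=0 PC=4
Step 5: PC=4 exec 'MOV D, 3'. After: A=2 B=3 C=3 D=3 ZF=0 PC=5
Step 6: PC=5 exec 'SUB A, 1'. After: A=1 B=3 C=3 D=3 ZF=0 PC=6
First time PC=6: B=3

3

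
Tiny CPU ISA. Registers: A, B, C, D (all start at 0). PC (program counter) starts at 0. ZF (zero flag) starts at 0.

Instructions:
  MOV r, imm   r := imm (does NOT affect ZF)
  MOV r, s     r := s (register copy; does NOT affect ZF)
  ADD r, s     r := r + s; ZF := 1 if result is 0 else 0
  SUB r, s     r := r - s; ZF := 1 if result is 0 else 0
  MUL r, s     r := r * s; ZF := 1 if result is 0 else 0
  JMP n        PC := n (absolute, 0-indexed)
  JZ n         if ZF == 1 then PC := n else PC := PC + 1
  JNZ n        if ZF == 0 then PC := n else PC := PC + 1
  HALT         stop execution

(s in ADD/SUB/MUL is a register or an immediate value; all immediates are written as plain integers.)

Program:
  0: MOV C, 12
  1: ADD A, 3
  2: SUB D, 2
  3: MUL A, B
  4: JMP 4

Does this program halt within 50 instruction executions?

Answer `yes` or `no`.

Answer: no

Derivation:
Step 1: PC=0 exec 'MOV C, 12'. After: A=0 B=0 C=12 D=0 ZF=0 PC=1
Step 2: PC=1 exec 'ADD A, 3'. After: A=3 B=0 C=12 D=0 ZF=0 PC=2
Step 3: PC=2 exec 'SUB D, 2'. After: A=3 B=0 C=12 D=-2 ZF=0 PC=3
Step 4: PC=3 exec 'MUL A, B'. After: A=0 B=0 C=12 D=-2 ZF=1 PC=4
Step 5: PC=4 exec 'JMP 4'. After: A=0 B=0 C=12 D=-2 ZF=1 PC=4
State after step 5 equals state after step 4: the program is in a cycle of length 1 and will never halt.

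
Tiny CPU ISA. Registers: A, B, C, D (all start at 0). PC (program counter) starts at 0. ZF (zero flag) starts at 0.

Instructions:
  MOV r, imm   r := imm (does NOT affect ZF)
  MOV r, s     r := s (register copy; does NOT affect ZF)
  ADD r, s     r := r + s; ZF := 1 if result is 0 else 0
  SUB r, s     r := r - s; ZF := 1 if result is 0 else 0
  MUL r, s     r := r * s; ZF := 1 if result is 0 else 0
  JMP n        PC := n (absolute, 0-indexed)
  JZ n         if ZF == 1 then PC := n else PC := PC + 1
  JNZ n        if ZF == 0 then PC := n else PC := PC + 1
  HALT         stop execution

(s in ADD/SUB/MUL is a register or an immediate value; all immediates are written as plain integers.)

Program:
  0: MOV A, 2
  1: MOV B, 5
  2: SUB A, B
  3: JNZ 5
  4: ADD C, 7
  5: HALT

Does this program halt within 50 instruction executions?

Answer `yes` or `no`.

Answer: yes

Derivation:
Step 1: PC=0 exec 'MOV A, 2'. After: A=2 B=0 C=0 D=0 ZF=0 PC=1
Step 2: PC=1 exec 'MOV B, 5'. After: A=2 B=5 C=0 D=0 ZF=0 PC=2
Step 3: PC=2 exec 'SUB A, B'. After: A=-3 B=5 C=0 D=0 ZF=0 PC=3
Step 4: PC=3 exec 'JNZ 5'. After: A=-3 B=5 C=0 D=0 ZF=0 PC=5
Step 5: PC=5 exec 'HALT'. After: A=-3 B=5 C=0 D=0 ZF=0 PC=5 HALTED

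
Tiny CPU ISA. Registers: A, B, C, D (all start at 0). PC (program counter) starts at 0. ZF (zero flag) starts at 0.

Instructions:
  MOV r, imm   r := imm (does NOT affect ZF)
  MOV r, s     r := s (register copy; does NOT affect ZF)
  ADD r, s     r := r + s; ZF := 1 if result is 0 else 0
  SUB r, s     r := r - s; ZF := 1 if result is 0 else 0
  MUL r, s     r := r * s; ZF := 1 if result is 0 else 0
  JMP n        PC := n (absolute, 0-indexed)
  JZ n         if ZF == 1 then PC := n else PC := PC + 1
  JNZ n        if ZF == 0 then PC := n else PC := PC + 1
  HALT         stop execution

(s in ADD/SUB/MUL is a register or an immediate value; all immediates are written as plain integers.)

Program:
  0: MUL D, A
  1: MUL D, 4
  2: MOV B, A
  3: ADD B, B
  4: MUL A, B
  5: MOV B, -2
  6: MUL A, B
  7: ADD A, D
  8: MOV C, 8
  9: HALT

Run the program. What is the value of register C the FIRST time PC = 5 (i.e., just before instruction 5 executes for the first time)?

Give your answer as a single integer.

Step 1: PC=0 exec 'MUL D, A'. After: A=0 B=0 C=0 D=0 ZF=1 PC=1
Step 2: PC=1 exec 'MUL D, 4'. After: A=0 B=0 C=0 D=0 ZF=1 PC=2
Step 3: PC=2 exec 'MOV B, A'. After: A=0 B=0 C=0 D=0 ZF=1 PC=3
Step 4: PC=3 exec 'ADD B, B'. After: A=0 B=0 C=0 D=0 ZF=1 PC=4
Step 5: PC=4 exec 'MUL A, B'. After: A=0 B=0 C=0 D=0 ZF=1 PC=5
First time PC=5: C=0

0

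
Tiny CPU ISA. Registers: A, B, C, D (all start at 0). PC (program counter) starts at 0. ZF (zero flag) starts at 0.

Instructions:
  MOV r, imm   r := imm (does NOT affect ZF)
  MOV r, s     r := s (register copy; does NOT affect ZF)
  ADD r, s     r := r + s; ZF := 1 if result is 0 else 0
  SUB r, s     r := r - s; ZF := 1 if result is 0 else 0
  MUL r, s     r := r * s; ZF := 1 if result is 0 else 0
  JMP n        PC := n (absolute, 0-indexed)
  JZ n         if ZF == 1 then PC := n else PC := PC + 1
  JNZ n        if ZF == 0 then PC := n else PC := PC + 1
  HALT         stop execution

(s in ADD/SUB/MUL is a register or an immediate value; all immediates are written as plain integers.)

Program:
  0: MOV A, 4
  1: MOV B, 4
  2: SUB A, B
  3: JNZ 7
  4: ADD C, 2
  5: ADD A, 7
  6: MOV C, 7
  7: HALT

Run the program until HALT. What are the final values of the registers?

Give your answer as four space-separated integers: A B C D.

Answer: 7 4 7 0

Derivation:
Step 1: PC=0 exec 'MOV A, 4'. After: A=4 B=0 C=0 D=0 ZF=0 PC=1
Step 2: PC=1 exec 'MOV B, 4'. After: A=4 B=4 C=0 D=0 ZF=0 PC=2
Step 3: PC=2 exec 'SUB A, B'. After: A=0 B=4 C=0 D=0 ZF=1 PC=3
Step 4: PC=3 exec 'JNZ 7'. After: A=0 B=4 C=0 D=0 ZF=1 PC=4
Step 5: PC=4 exec 'ADD C, 2'. After: A=0 B=4 C=2 D=0 ZF=0 PC=5
Step 6: PC=5 exec 'ADD A, 7'. After: A=7 B=4 C=2 D=0 ZF=0 PC=6
Step 7: PC=6 exec 'MOV C, 7'. After: A=7 B=4 C=7 D=0 ZF=0 PC=7
Step 8: PC=7 exec 'HALT'. After: A=7 B=4 C=7 D=0 ZF=0 PC=7 HALTED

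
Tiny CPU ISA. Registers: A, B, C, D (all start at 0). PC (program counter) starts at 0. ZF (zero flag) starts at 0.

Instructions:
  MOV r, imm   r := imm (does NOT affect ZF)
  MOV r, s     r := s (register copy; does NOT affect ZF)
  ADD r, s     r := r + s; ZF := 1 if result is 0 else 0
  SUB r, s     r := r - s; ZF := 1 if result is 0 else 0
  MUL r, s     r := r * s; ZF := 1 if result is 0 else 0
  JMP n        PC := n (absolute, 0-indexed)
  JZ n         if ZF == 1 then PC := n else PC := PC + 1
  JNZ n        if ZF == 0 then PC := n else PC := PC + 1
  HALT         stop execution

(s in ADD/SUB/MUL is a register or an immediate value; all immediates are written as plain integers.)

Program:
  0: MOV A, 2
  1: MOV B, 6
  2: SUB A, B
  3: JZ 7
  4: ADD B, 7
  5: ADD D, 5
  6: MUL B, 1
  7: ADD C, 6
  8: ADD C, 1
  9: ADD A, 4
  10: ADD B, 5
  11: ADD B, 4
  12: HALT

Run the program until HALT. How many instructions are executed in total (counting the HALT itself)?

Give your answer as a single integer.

Answer: 13

Derivation:
Step 1: PC=0 exec 'MOV A, 2'. After: A=2 B=0 C=0 D=0 ZF=0 PC=1
Step 2: PC=1 exec 'MOV B, 6'. After: A=2 B=6 C=0 D=0 ZF=0 PC=2
Step 3: PC=2 exec 'SUB A, B'. After: A=-4 B=6 C=0 D=0 ZF=0 PC=3
Step 4: PC=3 exec 'JZ 7'. After: A=-4 B=6 C=0 D=0 ZF=0 PC=4
Step 5: PC=4 exec 'ADD B, 7'. After: A=-4 B=13 C=0 D=0 ZF=0 PC=5
Step 6: PC=5 exec 'ADD D, 5'. After: A=-4 B=13 C=0 D=5 ZF=0 PC=6
Step 7: PC=6 exec 'MUL B, 1'. After: A=-4 B=13 C=0 D=5 ZF=0 PC=7
Step 8: PC=7 exec 'ADD C, 6'. After: A=-4 B=13 C=6 D=5 ZF=0 PC=8
Step 9: PC=8 exec 'ADD C, 1'. After: A=-4 B=13 C=7 D=5 ZF=0 PC=9
Step 10: PC=9 exec 'ADD A, 4'. After: A=0 B=13 C=7 D=5 ZF=1 PC=10
Step 11: PC=10 exec 'ADD B, 5'. After: A=0 B=18 C=7 D=5 ZF=0 PC=11
Step 12: PC=11 exec 'ADD B, 4'. After: A=0 B=22 C=7 D=5 ZF=0 PC=12
Step 13: PC=12 exec 'HALT'. After: A=0 B=22 C=7 D=5 ZF=0 PC=12 HALTED
Total instructions executed: 13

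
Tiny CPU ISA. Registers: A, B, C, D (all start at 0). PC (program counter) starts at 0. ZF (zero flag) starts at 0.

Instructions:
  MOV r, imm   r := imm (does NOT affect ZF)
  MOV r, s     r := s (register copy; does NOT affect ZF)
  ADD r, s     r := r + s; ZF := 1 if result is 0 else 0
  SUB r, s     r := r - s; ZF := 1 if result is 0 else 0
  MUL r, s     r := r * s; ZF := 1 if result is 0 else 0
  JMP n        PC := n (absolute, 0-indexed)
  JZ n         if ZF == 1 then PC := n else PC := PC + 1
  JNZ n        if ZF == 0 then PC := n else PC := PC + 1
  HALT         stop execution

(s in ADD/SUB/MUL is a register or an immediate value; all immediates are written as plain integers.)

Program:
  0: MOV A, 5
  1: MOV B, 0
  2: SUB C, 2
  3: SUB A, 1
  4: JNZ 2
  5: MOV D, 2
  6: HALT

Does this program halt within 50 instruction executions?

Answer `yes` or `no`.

Answer: yes

Derivation:
Step 1: PC=0 exec 'MOV A, 5'. After: A=5 B=0 C=0 D=0 ZF=0 PC=1
Step 2: PC=1 exec 'MOV B, 0'. After: A=5 B=0 C=0 D=0 ZF=0 PC=2
Step 3: PC=2 exec 'SUB C, 2'. After: A=5 B=0 C=-2 D=0 ZF=0 PC=3
Step 4: PC=3 exec 'SUB A, 1'. After: A=4 B=0 C=-2 D=0 ZF=0 PC=4
Step 5: PC=4 exec 'JNZ 2'. After: A=4 B=0 C=-2 D=0 ZF=0 PC=2
Step 6: PC=2 exec 'SUB C, 2'. After: A=4 B=0 C=-4 D=0 ZF=0 PC=3
Step 7: PC=3 exec 'SUB A, 1'. After: A=3 B=0 C=-4 D=0 ZF=0 PC=4
Step 8: PC=4 exec 'JNZ 2'. After: A=3 B=0 C=-4 D=0 ZF=0 PC=2
Step 9: PC=2 exec 'SUB C, 2'. After: A=3 B=0 C=-6 D=0 ZF=0 PC=3
Step 10: PC=3 exec 'SUB A, 1'. After: A=2 B=0 C=-6 D=0 ZF=0 PC=4
Step 11: PC=4 exec 'JNZ 2'. After: A=2 B=0 C=-6 D=0 ZF=0 PC=2
Step 12: PC=2 exec 'SUB C, 2'. After: A=2 B=0 C=-8 D=0 ZF=0 PC=3
Step 13: PC=3 exec 'SUB A, 1'. After: A=1 B=0 C=-8 D=0 ZF=0 PC=4
Step 14: PC=4 exec 'JNZ 2'. After: A=1 B=0 C=-8 D=0 ZF=0 PC=2
Step 15: PC=2 exec 'SUB C, 2'. After: A=1 B=0 C=-10 D=0 ZF=0 PC=3
Step 16: PC=3 exec 'SUB A, 1'. After: A=0 B=0 C=-10 D=0 ZF=1 PC=4
Step 17: PC=4 exec 'JNZ 2'. After: A=0 B=0 C=-10 D=0 ZF=1 PC=5
Step 18: PC=5 exec 'MOV D, 2'. After: A=0 B=0 C=-10 D=2 ZF=1 PC=6
Step 19: PC=6 exec 'HALT'. After: A=0 B=0 C=-10 D=2 ZF=1 PC=6 HALTED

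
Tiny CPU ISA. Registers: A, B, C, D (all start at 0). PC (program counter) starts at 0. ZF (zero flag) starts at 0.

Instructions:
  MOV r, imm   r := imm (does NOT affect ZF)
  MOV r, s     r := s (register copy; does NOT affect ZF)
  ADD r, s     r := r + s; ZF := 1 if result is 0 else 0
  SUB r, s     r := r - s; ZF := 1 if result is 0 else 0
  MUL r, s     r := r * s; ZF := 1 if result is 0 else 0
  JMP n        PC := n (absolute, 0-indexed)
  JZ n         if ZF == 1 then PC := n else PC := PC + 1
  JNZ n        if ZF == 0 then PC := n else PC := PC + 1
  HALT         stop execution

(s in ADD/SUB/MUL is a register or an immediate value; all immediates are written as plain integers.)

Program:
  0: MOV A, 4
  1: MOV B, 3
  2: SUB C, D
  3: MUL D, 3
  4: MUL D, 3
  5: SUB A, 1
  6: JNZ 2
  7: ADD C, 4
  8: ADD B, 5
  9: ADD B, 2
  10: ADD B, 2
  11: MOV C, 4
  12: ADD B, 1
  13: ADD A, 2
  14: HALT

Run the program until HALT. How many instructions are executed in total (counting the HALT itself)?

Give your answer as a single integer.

Answer: 30

Derivation:
Step 1: PC=0 exec 'MOV A, 4'. After: A=4 B=0 C=0 D=0 ZF=0 PC=1
Step 2: PC=1 exec 'MOV B, 3'. After: A=4 B=3 C=0 D=0 ZF=0 PC=2
Step 3: PC=2 exec 'SUB C, D'. After: A=4 B=3 C=0 D=0 ZF=1 PC=3
Step 4: PC=3 exec 'MUL D, 3'. After: A=4 B=3 C=0 D=0 ZF=1 PC=4
Step 5: PC=4 exec 'MUL D, 3'. After: A=4 B=3 C=0 D=0 ZF=1 PC=5
Step 6: PC=5 exec 'SUB A, 1'. After: A=3 B=3 C=0 D=0 ZF=0 PC=6
Step 7: PC=6 exec 'JNZ 2'. After: A=3 B=3 C=0 D=0 ZF=0 PC=2
Step 8: PC=2 exec 'SUB C, D'. After: A=3 B=3 C=0 D=0 ZF=1 PC=3
Step 9: PC=3 exec 'MUL D, 3'. After: A=3 B=3 C=0 D=0 ZF=1 PC=4
Step 10: PC=4 exec 'MUL D, 3'. After: A=3 B=3 C=0 D=0 ZF=1 PC=5
Step 11: PC=5 exec 'SUB A, 1'. After: A=2 B=3 C=0 D=0 ZF=0 PC=6
Step 12: PC=6 exec 'JNZ 2'. After: A=2 B=3 C=0 D=0 ZF=0 PC=2
Step 13: PC=2 exec 'SUB C, D'. After: A=2 B=3 C=0 D=0 ZF=1 PC=3
Step 14: PC=3 exec 'MUL D, 3'. After: A=2 B=3 C=0 D=0 ZF=1 PC=4
Step 15: PC=4 exec 'MUL D, 3'. After: A=2 B=3 C=0 D=0 ZF=1 PC=5
Step 16: PC=5 exec 'SUB A, 1'. After: A=1 B=3 C=0 D=0 ZF=0 PC=6
Step 17: PC=6 exec 'JNZ 2'. After: A=1 B=3 C=0 D=0 ZF=0 PC=2
Step 18: PC=2 exec 'SUB C, D'. After: A=1 B=3 C=0 D=0 ZF=1 PC=3
Step 19: PC=3 exec 'MUL D, 3'. After: A=1 B=3 C=0 D=0 ZF=1 PC=4
Step 20: PC=4 exec 'MUL D, 3'. After: A=1 B=3 C=0 D=0 ZF=1 PC=5
Step 21: PC=5 exec 'SUB A, 1'. After: A=0 B=3 C=0 D=0 ZF=1 PC=6
Step 22: PC=6 exec 'JNZ 2'. After: A=0 B=3 C=0 D=0 ZF=1 PC=7
Step 23: PC=7 exec 'ADD C, 4'. After: A=0 B=3 C=4 D=0 ZF=0 PC=8
Step 24: PC=8 exec 'ADD B, 5'. After: A=0 B=8 C=4 D=0 ZF=0 PC=9
Step 25: PC=9 exec 'ADD B, 2'. After: A=0 B=10 C=4 D=0 ZF=0 PC=10
Step 26: PC=10 exec 'ADD B, 2'. After: A=0 B=12 C=4 D=0 ZF=0 PC=11
Step 27: PC=11 exec 'MOV C, 4'. After: A=0 B=12 C=4 D=0 ZF=0 PC=12
Step 28: PC=12 exec 'ADD B, 1'. After: A=0 B=13 C=4 D=0 ZF=0 PC=13
Step 29: PC=13 exec 'ADD A, 2'. After: A=2 B=13 C=4 D=0 ZF=0 PC=14
Step 30: PC=14 exec 'HALT'. After: A=2 B=13 C=4 D=0 ZF=0 PC=14 HALTED
Total instructions executed: 30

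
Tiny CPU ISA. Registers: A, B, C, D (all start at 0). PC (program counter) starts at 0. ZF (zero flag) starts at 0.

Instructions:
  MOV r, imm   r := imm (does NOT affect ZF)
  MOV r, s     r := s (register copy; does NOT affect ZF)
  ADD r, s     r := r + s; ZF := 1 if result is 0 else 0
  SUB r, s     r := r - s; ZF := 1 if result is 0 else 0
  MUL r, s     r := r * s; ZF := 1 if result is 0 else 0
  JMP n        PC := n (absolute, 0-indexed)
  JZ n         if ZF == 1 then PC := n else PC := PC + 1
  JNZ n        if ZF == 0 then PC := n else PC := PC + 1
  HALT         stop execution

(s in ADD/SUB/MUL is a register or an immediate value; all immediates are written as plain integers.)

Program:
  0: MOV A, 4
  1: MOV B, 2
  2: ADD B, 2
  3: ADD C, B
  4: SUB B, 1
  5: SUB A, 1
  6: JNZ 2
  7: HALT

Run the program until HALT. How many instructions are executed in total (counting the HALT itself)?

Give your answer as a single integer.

Step 1: PC=0 exec 'MOV A, 4'. After: A=4 B=0 C=0 D=0 ZF=0 PC=1
Step 2: PC=1 exec 'MOV B, 2'. After: A=4 B=2 C=0 D=0 ZF=0 PC=2
Step 3: PC=2 exec 'ADD B, 2'. After: A=4 B=4 C=0 D=0 ZF=0 PC=3
Step 4: PC=3 exec 'ADD C, B'. After: A=4 B=4 C=4 D=0 ZF=0 PC=4
Step 5: PC=4 exec 'SUB B, 1'. After: A=4 B=3 C=4 D=0 ZF=0 PC=5
Step 6: PC=5 exec 'SUB A, 1'. After: A=3 B=3 C=4 D=0 ZF=0 PC=6
Step 7: PC=6 exec 'JNZ 2'. After: A=3 B=3 C=4 D=0 ZF=0 PC=2
Step 8: PC=2 exec 'ADD B, 2'. After: A=3 B=5 C=4 D=0 ZF=0 PC=3
Step 9: PC=3 exec 'ADD C, B'. After: A=3 B=5 C=9 D=0 ZF=0 PC=4
Step 10: PC=4 exec 'SUB B, 1'. After: A=3 B=4 C=9 D=0 ZF=0 PC=5
Step 11: PC=5 exec 'SUB A, 1'. After: A=2 B=4 C=9 D=0 ZF=0 PC=6
Step 12: PC=6 exec 'JNZ 2'. After: A=2 B=4 C=9 D=0 ZF=0 PC=2
Step 13: PC=2 exec 'ADD B, 2'. After: A=2 B=6 C=9 D=0 ZF=0 PC=3
Step 14: PC=3 exec 'ADD C, B'. After: A=2 B=6 C=15 D=0 ZF=0 PC=4
Step 15: PC=4 exec 'SUB B, 1'. After: A=2 B=5 C=15 D=0 ZF=0 PC=5
Step 16: PC=5 exec 'SUB A, 1'. After: A=1 B=5 C=15 D=0 ZF=0 PC=6
Step 17: PC=6 exec 'JNZ 2'. After: A=1 B=5 C=15 D=0 ZF=0 PC=2
Step 18: PC=2 exec 'ADD B, 2'. After: A=1 B=7 C=15 D=0 ZF=0 PC=3
Step 19: PC=3 exec 'ADD C, B'. After: A=1 B=7 C=22 D=0 ZF=0 PC=4
Step 20: PC=4 exec 'SUB B, 1'. After: A=1 B=6 C=22 D=0 ZF=0 PC=5
Step 21: PC=5 exec 'SUB A, 1'. After: A=0 B=6 C=22 D=0 ZF=1 PC=6
Step 22: PC=6 exec 'JNZ 2'. After: A=0 B=6 C=22 D=0 ZF=1 PC=7
Step 23: PC=7 exec 'HALT'. After: A=0 B=6 C=22 D=0 ZF=1 PC=7 HALTED
Total instructions executed: 23

Answer: 23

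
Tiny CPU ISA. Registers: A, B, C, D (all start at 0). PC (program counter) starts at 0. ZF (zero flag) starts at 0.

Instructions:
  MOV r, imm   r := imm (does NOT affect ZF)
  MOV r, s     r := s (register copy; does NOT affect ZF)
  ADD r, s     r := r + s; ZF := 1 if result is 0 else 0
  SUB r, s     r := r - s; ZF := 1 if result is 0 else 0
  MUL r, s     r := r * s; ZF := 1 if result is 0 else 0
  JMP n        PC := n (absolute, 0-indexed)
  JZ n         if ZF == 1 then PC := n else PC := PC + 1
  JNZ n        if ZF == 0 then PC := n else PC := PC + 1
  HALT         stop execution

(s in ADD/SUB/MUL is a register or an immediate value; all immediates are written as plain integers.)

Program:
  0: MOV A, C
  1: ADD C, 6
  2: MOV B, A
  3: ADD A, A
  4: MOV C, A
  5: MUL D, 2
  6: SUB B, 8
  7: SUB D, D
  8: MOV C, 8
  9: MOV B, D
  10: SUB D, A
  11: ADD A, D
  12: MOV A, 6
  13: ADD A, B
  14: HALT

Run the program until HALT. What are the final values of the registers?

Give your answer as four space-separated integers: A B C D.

Answer: 6 0 8 0

Derivation:
Step 1: PC=0 exec 'MOV A, C'. After: A=0 B=0 C=0 D=0 ZF=0 PC=1
Step 2: PC=1 exec 'ADD C, 6'. After: A=0 B=0 C=6 D=0 ZF=0 PC=2
Step 3: PC=2 exec 'MOV B, A'. After: A=0 B=0 C=6 D=0 ZF=0 PC=3
Step 4: PC=3 exec 'ADD A, A'. After: A=0 B=0 C=6 D=0 ZF=1 PC=4
Step 5: PC=4 exec 'MOV C, A'. After: A=0 B=0 C=0 D=0 ZF=1 PC=5
Step 6: PC=5 exec 'MUL D, 2'. After: A=0 B=0 C=0 D=0 ZF=1 PC=6
Step 7: PC=6 exec 'SUB B, 8'. After: A=0 B=-8 C=0 D=0 ZF=0 PC=7
Step 8: PC=7 exec 'SUB D, D'. After: A=0 B=-8 C=0 D=0 ZF=1 PC=8
Step 9: PC=8 exec 'MOV C, 8'. After: A=0 B=-8 C=8 D=0 ZF=1 PC=9
Step 10: PC=9 exec 'MOV B, D'. After: A=0 B=0 C=8 D=0 ZF=1 PC=10
Step 11: PC=10 exec 'SUB D, A'. After: A=0 B=0 C=8 D=0 ZF=1 PC=11
Step 12: PC=11 exec 'ADD A, D'. After: A=0 B=0 C=8 D=0 ZF=1 PC=12
Step 13: PC=12 exec 'MOV A, 6'. After: A=6 B=0 C=8 D=0 ZF=1 PC=13
Step 14: PC=13 exec 'ADD A, B'. After: A=6 B=0 C=8 D=0 ZF=0 PC=14
Step 15: PC=14 exec 'HALT'. After: A=6 B=0 C=8 D=0 ZF=0 PC=14 HALTED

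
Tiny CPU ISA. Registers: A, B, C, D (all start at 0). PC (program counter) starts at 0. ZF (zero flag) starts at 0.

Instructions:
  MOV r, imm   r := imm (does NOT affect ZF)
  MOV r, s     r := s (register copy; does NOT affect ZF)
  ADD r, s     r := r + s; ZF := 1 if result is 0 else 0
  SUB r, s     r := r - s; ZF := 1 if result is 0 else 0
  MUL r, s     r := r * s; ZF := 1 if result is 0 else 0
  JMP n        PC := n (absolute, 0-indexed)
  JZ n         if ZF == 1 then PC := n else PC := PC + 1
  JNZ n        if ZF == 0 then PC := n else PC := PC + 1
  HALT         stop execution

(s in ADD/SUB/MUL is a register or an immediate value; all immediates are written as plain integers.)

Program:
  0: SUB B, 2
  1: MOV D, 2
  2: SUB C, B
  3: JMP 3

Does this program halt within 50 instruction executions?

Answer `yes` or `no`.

Answer: no

Derivation:
Step 1: PC=0 exec 'SUB B, 2'. After: A=0 B=-2 C=0 D=0 ZF=0 PC=1
Step 2: PC=1 exec 'MOV D, 2'. After: A=0 B=-2 C=0 D=2 ZF=0 PC=2
Step 3: PC=2 exec 'SUB C, B'. After: A=0 B=-2 C=2 D=2 ZF=0 PC=3
Step 4: PC=3 exec 'JMP 3'. After: A=0 B=-2 C=2 D=2 ZF=0 PC=3
State after step 4 equals state after step 3: the program is in a cycle of length 1 and will never halt.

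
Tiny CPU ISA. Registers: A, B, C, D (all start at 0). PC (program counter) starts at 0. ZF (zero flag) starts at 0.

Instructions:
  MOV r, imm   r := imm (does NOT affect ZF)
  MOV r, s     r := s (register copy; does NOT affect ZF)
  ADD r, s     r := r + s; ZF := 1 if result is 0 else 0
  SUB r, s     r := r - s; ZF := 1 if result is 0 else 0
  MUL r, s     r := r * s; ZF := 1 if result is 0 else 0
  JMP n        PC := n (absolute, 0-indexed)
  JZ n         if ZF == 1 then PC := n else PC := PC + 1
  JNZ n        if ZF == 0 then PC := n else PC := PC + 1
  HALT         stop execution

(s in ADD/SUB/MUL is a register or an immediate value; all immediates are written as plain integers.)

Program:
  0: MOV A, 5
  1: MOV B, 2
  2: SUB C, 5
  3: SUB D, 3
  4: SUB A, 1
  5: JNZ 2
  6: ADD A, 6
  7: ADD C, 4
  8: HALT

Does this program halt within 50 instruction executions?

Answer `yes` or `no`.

Answer: yes

Derivation:
Step 1: PC=0 exec 'MOV A, 5'. After: A=5 B=0 C=0 D=0 ZF=0 PC=1
Step 2: PC=1 exec 'MOV B, 2'. After: A=5 B=2 C=0 D=0 ZF=0 PC=2
Step 3: PC=2 exec 'SUB C, 5'. After: A=5 B=2 C=-5 D=0 ZF=0 PC=3
Step 4: PC=3 exec 'SUB D, 3'. After: A=5 B=2 C=-5 D=-3 ZF=0 PC=4
Step 5: PC=4 exec 'SUB A, 1'. After: A=4 B=2 C=-5 D=-3 ZF=0 PC=5
Step 6: PC=5 exec 'JNZ 2'. After: A=4 B=2 C=-5 D=-3 ZF=0 PC=2
Step 7: PC=2 exec 'SUB C, 5'. After: A=4 B=2 C=-10 D=-3 ZF=0 PC=3
Step 8: PC=3 exec 'SUB D, 3'. After: A=4 B=2 C=-10 D=-6 ZF=0 PC=4
Step 9: PC=4 exec 'SUB A, 1'. After: A=3 B=2 C=-10 D=-6 ZF=0 PC=5
Step 10: PC=5 exec 'JNZ 2'. After: A=3 B=2 C=-10 D=-6 ZF=0 PC=2
Step 11: PC=2 exec 'SUB C, 5'. After: A=3 B=2 C=-15 D=-6 ZF=0 PC=3
Step 12: PC=3 exec 'SUB D, 3'. After: A=3 B=2 C=-15 D=-9 ZF=0 PC=4
Step 13: PC=4 exec 'SUB A, 1'. After: A=2 B=2 C=-15 D=-9 ZF=0 PC=5
Step 14: PC=5 exec 'JNZ 2'. After: A=2 B=2 C=-15 D=-9 ZF=0 PC=2
Step 15: PC=2 exec 'SUB C, 5'. After: A=2 B=2 C=-20 D=-9 ZF=0 PC=3
Step 16: PC=3 exec 'SUB D, 3'. After: A=2 B=2 C=-20 D=-12 ZF=0 PC=4
Step 17: PC=4 exec 'SUB A, 1'. After: A=1 B=2 C=-20 D=-12 ZF=0 PC=5
Step 18: PC=5 exec 'JNZ 2'. After: A=1 B=2 C=-20 D=-12 ZF=0 PC=2
Step 19: PC=2 exec 'SUB C, 5'. After: A=1 B=2 C=-25 D=-12 ZF=0 PC=3
Step 20: PC=3 exec 'SUB D, 3'. After: A=1 B=2 C=-25 D=-15 ZF=0 PC=4
Step 21: PC=4 exec 'SUB A, 1'. After: A=0 B=2 C=-25 D=-15 ZF=1 PC=5
Step 22: PC=5 exec 'JNZ 2'. After: A=0 B=2 C=-25 D=-15 ZF=1 PC=6
Step 23: PC=6 exec 'ADD A, 6'. After: A=6 B=2 C=-25 D=-15 ZF=0 PC=7
Step 24: PC=7 exec 'ADD C, 4'. After: A=6 B=2 C=-21 D=-15 ZF=0 PC=8
Step 25: PC=8 exec 'HALT'. After: A=6 B=2 C=-21 D=-15 ZF=0 PC=8 HALTED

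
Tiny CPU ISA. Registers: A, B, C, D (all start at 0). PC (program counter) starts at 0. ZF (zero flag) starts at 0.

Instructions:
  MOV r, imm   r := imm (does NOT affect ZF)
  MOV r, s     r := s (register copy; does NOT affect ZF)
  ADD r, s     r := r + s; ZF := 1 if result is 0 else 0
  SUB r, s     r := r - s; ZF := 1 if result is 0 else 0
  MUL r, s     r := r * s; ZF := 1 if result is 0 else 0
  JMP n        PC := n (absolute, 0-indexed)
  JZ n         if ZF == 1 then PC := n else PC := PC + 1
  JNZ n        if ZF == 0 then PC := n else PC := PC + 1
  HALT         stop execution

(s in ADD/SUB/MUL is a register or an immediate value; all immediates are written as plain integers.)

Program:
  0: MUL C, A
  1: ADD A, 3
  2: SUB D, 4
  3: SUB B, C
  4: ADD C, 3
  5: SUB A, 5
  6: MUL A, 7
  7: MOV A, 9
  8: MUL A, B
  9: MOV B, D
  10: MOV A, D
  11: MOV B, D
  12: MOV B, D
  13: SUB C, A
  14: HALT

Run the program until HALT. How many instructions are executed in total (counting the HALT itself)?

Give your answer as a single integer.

Answer: 15

Derivation:
Step 1: PC=0 exec 'MUL C, A'. After: A=0 B=0 C=0 D=0 ZF=1 PC=1
Step 2: PC=1 exec 'ADD A, 3'. After: A=3 B=0 C=0 D=0 ZF=0 PC=2
Step 3: PC=2 exec 'SUB D, 4'. After: A=3 B=0 C=0 D=-4 ZF=0 PC=3
Step 4: PC=3 exec 'SUB B, C'. After: A=3 B=0 C=0 D=-4 ZF=1 PC=4
Step 5: PC=4 exec 'ADD C, 3'. After: A=3 B=0 C=3 D=-4 ZF=0 PC=5
Step 6: PC=5 exec 'SUB A, 5'. After: A=-2 B=0 C=3 D=-4 ZF=0 PC=6
Step 7: PC=6 exec 'MUL A, 7'. After: A=-14 B=0 C=3 D=-4 ZF=0 PC=7
Step 8: PC=7 exec 'MOV A, 9'. After: A=9 B=0 C=3 D=-4 ZF=0 PC=8
Step 9: PC=8 exec 'MUL A, B'. After: A=0 B=0 C=3 D=-4 ZF=1 PC=9
Step 10: PC=9 exec 'MOV B, D'. After: A=0 B=-4 C=3 D=-4 ZF=1 PC=10
Step 11: PC=10 exec 'MOV A, D'. After: A=-4 B=-4 C=3 D=-4 ZF=1 PC=11
Step 12: PC=11 exec 'MOV B, D'. After: A=-4 B=-4 C=3 D=-4 ZF=1 PC=12
Step 13: PC=12 exec 'MOV B, D'. After: A=-4 B=-4 C=3 D=-4 ZF=1 PC=13
Step 14: PC=13 exec 'SUB C, A'. After: A=-4 B=-4 C=7 D=-4 ZF=0 PC=14
Step 15: PC=14 exec 'HALT'. After: A=-4 B=-4 C=7 D=-4 ZF=0 PC=14 HALTED
Total instructions executed: 15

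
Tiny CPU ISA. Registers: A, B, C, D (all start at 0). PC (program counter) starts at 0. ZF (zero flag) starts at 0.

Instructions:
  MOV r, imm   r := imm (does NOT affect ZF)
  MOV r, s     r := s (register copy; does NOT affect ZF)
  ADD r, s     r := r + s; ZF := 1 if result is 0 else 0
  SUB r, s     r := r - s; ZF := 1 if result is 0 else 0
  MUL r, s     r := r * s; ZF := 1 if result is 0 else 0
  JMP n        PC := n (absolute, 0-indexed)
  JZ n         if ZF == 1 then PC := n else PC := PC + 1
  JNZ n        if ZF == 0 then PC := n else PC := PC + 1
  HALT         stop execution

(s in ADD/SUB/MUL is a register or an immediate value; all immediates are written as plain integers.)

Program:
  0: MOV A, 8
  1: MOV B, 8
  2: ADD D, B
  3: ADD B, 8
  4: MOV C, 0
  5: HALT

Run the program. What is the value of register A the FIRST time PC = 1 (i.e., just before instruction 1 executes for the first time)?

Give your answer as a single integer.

Step 1: PC=0 exec 'MOV A, 8'. After: A=8 B=0 C=0 D=0 ZF=0 PC=1
First time PC=1: A=8

8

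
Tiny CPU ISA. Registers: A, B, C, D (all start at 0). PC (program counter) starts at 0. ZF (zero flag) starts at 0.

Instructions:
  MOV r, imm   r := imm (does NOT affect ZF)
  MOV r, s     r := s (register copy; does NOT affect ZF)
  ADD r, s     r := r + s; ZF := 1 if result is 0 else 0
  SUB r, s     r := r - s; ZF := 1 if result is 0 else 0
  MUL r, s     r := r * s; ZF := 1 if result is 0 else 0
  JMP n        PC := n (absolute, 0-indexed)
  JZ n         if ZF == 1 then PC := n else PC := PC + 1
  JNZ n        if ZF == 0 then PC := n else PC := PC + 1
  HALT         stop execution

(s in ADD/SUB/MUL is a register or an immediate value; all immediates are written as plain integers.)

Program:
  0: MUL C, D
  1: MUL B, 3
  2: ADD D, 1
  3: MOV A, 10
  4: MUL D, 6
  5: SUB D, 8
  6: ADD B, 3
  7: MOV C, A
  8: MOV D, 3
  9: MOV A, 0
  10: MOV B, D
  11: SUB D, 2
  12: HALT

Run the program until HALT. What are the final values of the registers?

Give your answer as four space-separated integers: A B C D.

Answer: 0 3 10 1

Derivation:
Step 1: PC=0 exec 'MUL C, D'. After: A=0 B=0 C=0 D=0 ZF=1 PC=1
Step 2: PC=1 exec 'MUL B, 3'. After: A=0 B=0 C=0 D=0 ZF=1 PC=2
Step 3: PC=2 exec 'ADD D, 1'. After: A=0 B=0 C=0 D=1 ZF=0 PC=3
Step 4: PC=3 exec 'MOV A, 10'. After: A=10 B=0 C=0 D=1 ZF=0 PC=4
Step 5: PC=4 exec 'MUL D, 6'. After: A=10 B=0 C=0 D=6 ZF=0 PC=5
Step 6: PC=5 exec 'SUB D, 8'. After: A=10 B=0 C=0 D=-2 ZF=0 PC=6
Step 7: PC=6 exec 'ADD B, 3'. After: A=10 B=3 C=0 D=-2 ZF=0 PC=7
Step 8: PC=7 exec 'MOV C, A'. After: A=10 B=3 C=10 D=-2 ZF=0 PC=8
Step 9: PC=8 exec 'MOV D, 3'. After: A=10 B=3 C=10 D=3 ZF=0 PC=9
Step 10: PC=9 exec 'MOV A, 0'. After: A=0 B=3 C=10 D=3 ZF=0 PC=10
Step 11: PC=10 exec 'MOV B, D'. After: A=0 B=3 C=10 D=3 ZF=0 PC=11
Step 12: PC=11 exec 'SUB D, 2'. After: A=0 B=3 C=10 D=1 ZF=0 PC=12
Step 13: PC=12 exec 'HALT'. After: A=0 B=3 C=10 D=1 ZF=0 PC=12 HALTED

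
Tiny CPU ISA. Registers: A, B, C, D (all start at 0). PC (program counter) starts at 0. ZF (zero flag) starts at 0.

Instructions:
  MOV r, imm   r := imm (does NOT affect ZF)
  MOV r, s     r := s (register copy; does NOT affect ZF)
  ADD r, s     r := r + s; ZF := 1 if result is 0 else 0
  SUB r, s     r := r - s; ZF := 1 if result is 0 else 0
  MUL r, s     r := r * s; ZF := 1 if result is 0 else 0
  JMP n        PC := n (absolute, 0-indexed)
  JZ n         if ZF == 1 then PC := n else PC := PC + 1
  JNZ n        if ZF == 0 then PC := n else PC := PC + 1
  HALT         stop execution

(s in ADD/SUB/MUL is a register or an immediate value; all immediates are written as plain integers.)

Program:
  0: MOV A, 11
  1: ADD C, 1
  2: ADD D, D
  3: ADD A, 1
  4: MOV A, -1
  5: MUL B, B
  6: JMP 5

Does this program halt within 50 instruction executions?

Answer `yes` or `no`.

Answer: no

Derivation:
Step 1: PC=0 exec 'MOV A, 11'. After: A=11 B=0 C=0 D=0 ZF=0 PC=1
Step 2: PC=1 exec 'ADD C, 1'. After: A=11 B=0 C=1 D=0 ZF=0 PC=2
Step 3: PC=2 exec 'ADD D, D'. After: A=11 B=0 C=1 D=0 ZF=1 PC=3
Step 4: PC=3 exec 'ADD A, 1'. After: A=12 B=0 C=1 D=0 ZF=0 PC=4
Step 5: PC=4 exec 'MOV A, -1'. After: A=-1 B=0 C=1 D=0 ZF=0 PC=5
Step 6: PC=5 exec 'MUL B, B'. After: A=-1 B=0 C=1 D=0 ZF=1 PC=6
Step 7: PC=6 exec 'JMP 5'. After: A=-1 B=0 C=1 D=0 ZF=1 PC=5
Step 8: PC=5 exec 'MUL B, B'. After: A=-1 B=0 C=1 D=0 ZF=1 PC=6
State after step 8 equals state after step 6: the program is in a cycle of length 2 and will never halt.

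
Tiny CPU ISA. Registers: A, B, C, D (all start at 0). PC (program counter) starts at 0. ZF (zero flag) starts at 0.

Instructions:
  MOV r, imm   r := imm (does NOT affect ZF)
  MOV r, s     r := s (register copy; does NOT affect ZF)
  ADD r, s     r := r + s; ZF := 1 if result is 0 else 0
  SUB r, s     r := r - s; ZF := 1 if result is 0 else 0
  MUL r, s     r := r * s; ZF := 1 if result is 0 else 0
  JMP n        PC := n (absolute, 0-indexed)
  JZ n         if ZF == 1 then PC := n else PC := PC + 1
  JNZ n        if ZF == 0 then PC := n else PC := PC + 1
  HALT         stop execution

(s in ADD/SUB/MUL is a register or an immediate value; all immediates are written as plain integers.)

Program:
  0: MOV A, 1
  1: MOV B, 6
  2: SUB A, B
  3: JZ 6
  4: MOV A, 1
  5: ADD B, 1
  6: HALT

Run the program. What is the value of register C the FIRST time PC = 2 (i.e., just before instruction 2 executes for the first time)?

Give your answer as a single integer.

Step 1: PC=0 exec 'MOV A, 1'. After: A=1 B=0 C=0 D=0 ZF=0 PC=1
Step 2: PC=1 exec 'MOV B, 6'. After: A=1 B=6 C=0 D=0 ZF=0 PC=2
First time PC=2: C=0

0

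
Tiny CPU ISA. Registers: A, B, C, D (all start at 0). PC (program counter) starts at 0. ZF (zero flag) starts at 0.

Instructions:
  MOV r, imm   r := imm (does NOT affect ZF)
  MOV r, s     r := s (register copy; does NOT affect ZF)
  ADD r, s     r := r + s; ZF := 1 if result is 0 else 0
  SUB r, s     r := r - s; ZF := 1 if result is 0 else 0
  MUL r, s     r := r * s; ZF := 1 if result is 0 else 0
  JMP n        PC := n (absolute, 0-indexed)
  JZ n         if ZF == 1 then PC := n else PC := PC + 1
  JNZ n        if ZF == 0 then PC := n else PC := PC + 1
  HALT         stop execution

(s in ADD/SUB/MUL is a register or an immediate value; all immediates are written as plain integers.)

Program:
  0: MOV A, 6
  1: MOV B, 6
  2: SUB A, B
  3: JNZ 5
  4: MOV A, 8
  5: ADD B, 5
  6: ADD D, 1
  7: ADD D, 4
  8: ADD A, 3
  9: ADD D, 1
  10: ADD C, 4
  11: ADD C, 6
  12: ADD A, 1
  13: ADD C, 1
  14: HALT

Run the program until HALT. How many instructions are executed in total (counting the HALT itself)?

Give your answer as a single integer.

Answer: 15

Derivation:
Step 1: PC=0 exec 'MOV A, 6'. After: A=6 B=0 C=0 D=0 ZF=0 PC=1
Step 2: PC=1 exec 'MOV B, 6'. After: A=6 B=6 C=0 D=0 ZF=0 PC=2
Step 3: PC=2 exec 'SUB A, B'. After: A=0 B=6 C=0 D=0 ZF=1 PC=3
Step 4: PC=3 exec 'JNZ 5'. After: A=0 B=6 C=0 D=0 ZF=1 PC=4
Step 5: PC=4 exec 'MOV A, 8'. After: A=8 B=6 C=0 D=0 ZF=1 PC=5
Step 6: PC=5 exec 'ADD B, 5'. After: A=8 B=11 C=0 D=0 ZF=0 PC=6
Step 7: PC=6 exec 'ADD D, 1'. After: A=8 B=11 C=0 D=1 ZF=0 PC=7
Step 8: PC=7 exec 'ADD D, 4'. After: A=8 B=11 C=0 D=5 ZF=0 PC=8
Step 9: PC=8 exec 'ADD A, 3'. After: A=11 B=11 C=0 D=5 ZF=0 PC=9
Step 10: PC=9 exec 'ADD D, 1'. After: A=11 B=11 C=0 D=6 ZF=0 PC=10
Step 11: PC=10 exec 'ADD C, 4'. After: A=11 B=11 C=4 D=6 ZF=0 PC=11
Step 12: PC=11 exec 'ADD C, 6'. After: A=11 B=11 C=10 D=6 ZF=0 PC=12
Step 13: PC=12 exec 'ADD A, 1'. After: A=12 B=11 C=10 D=6 ZF=0 PC=13
Step 14: PC=13 exec 'ADD C, 1'. After: A=12 B=11 C=11 D=6 ZF=0 PC=14
Step 15: PC=14 exec 'HALT'. After: A=12 B=11 C=11 D=6 ZF=0 PC=14 HALTED
Total instructions executed: 15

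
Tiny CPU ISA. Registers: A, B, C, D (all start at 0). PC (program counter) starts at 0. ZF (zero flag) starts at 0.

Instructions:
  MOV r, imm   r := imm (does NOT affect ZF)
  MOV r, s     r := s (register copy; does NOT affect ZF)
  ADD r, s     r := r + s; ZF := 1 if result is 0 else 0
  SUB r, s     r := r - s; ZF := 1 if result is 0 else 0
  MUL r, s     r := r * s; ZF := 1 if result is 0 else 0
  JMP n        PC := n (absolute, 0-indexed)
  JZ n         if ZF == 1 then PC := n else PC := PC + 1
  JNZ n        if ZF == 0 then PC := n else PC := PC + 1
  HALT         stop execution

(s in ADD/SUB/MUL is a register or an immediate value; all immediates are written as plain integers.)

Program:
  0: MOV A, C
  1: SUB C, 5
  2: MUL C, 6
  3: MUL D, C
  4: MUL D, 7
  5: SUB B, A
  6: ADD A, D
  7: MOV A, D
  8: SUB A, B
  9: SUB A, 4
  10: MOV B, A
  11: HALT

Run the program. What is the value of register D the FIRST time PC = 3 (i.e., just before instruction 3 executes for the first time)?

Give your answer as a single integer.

Step 1: PC=0 exec 'MOV A, C'. After: A=0 B=0 C=0 D=0 ZF=0 PC=1
Step 2: PC=1 exec 'SUB C, 5'. After: A=0 B=0 C=-5 D=0 ZF=0 PC=2
Step 3: PC=2 exec 'MUL C, 6'. After: A=0 B=0 C=-30 D=0 ZF=0 PC=3
First time PC=3: D=0

0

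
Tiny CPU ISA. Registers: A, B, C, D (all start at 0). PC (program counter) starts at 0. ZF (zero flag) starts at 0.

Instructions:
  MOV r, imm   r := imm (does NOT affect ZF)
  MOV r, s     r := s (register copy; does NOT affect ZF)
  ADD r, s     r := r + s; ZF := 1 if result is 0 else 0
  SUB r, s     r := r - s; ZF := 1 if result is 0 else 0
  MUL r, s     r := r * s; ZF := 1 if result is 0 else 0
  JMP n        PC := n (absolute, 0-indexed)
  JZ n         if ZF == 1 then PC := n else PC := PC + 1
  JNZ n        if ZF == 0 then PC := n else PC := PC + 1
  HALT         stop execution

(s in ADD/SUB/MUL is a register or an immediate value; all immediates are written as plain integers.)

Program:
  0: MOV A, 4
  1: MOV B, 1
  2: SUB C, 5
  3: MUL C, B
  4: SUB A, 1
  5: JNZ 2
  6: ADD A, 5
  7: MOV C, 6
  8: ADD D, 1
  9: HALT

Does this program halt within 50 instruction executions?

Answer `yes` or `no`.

Answer: yes

Derivation:
Step 1: PC=0 exec 'MOV A, 4'. After: A=4 B=0 C=0 D=0 ZF=0 PC=1
Step 2: PC=1 exec 'MOV B, 1'. After: A=4 B=1 C=0 D=0 ZF=0 PC=2
Step 3: PC=2 exec 'SUB C, 5'. After: A=4 B=1 C=-5 D=0 ZF=0 PC=3
Step 4: PC=3 exec 'MUL C, B'. After: A=4 B=1 C=-5 D=0 ZF=0 PC=4
Step 5: PC=4 exec 'SUB A, 1'. After: A=3 B=1 C=-5 D=0 ZF=0 PC=5
Step 6: PC=5 exec 'JNZ 2'. After: A=3 B=1 C=-5 D=0 ZF=0 PC=2
Step 7: PC=2 exec 'SUB C, 5'. After: A=3 B=1 C=-10 D=0 ZF=0 PC=3
Step 8: PC=3 exec 'MUL C, B'. After: A=3 B=1 C=-10 D=0 ZF=0 PC=4
Step 9: PC=4 exec 'SUB A, 1'. After: A=2 B=1 C=-10 D=0 ZF=0 PC=5
Step 10: PC=5 exec 'JNZ 2'. After: A=2 B=1 C=-10 D=0 ZF=0 PC=2
Step 11: PC=2 exec 'SUB C, 5'. After: A=2 B=1 C=-15 D=0 ZF=0 PC=3
Step 12: PC=3 exec 'MUL C, B'. After: A=2 B=1 C=-15 D=0 ZF=0 PC=4
Step 13: PC=4 exec 'SUB A, 1'. After: A=1 B=1 C=-15 D=0 ZF=0 PC=5
Step 14: PC=5 exec 'JNZ 2'. After: A=1 B=1 C=-15 D=0 ZF=0 PC=2
Step 15: PC=2 exec 'SUB C, 5'. After: A=1 B=1 C=-20 D=0 ZF=0 PC=3
Step 16: PC=3 exec 'MUL C, B'. After: A=1 B=1 C=-20 D=0 ZF=0 PC=4
Step 17: PC=4 exec 'SUB A, 1'. After: A=0 B=1 C=-20 D=0 ZF=1 PC=5
Step 18: PC=5 exec 'JNZ 2'. After: A=0 B=1 C=-20 D=0 ZF=1 PC=6
Step 19: PC=6 exec 'ADD A, 5'. After: A=5 B=1 C=-20 D=0 ZF=0 PC=7
Step 20: PC=7 exec 'MOV C, 6'. After: A=5 B=1 C=6 D=0 ZF=0 PC=8
Step 21: PC=8 exec 'ADD D, 1'. After: A=5 B=1 C=6 D=1 ZF=0 PC=9
Step 22: PC=9 exec 'HALT'. After: A=5 B=1 C=6 D=1 ZF=0 PC=9 HALTED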